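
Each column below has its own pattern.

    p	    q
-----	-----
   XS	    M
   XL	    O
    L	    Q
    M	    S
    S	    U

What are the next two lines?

Column p goes XS, XL, L, M, S → XS → XL (runs backward through clothing sizes XS→XL).
Column q: letters move forward 2 places in the alphabet, so M, O, Q, S, U → W → Y.
Putting the parts together: XS  W and then XL  Y.

XS  W; XL  Y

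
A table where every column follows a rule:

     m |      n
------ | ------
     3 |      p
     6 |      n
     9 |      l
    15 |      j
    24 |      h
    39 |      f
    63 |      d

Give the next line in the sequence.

102  b

Column m: 3, 6, 9, 15, 24, 39, 63 → 102 (each term is the sum of the two before it).
For the column n, letters move back 2 places in the alphabet: p, n, l, j, h, f, d → b.
Combining the parts gives 102  b.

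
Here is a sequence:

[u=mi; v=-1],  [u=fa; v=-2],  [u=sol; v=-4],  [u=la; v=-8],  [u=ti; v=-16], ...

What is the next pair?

[u=do; v=-32]

U goes mi, fa, sol, la, ti → do (runs through the solfège scale do→ti).
V: ×2 each step; -1, -2, -4, -8, -16 → -32.
Combining the parts gives [u=do; v=-32].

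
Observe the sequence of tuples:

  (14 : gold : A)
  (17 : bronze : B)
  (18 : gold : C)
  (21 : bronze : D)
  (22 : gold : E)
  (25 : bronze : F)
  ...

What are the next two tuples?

First component: 14, 17, 18, 21, 22, 25 → 26 → 29 (alternating steps +3, +1, +3, +1, …).
Rank goes gold, bronze, gold, bronze, gold, bronze → gold → bronze (alternates gold ↔ bronze).
Letter: A, B, C, D, E, F → G → H (letters move forward 1 place in the alphabet).
Putting the parts together: (26 : gold : G) and then (29 : bronze : H).

(26 : gold : G), (29 : bronze : H)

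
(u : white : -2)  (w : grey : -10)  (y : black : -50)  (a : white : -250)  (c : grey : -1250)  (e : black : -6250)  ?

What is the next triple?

Letter — letters move forward 2 places in the alphabet, wrapping Z→A: u, w, y, a, c, e → g.
Shade: white, grey, black, white, grey, black → white (repeats white → grey → black).
Third coordinate goes -2, -10, -50, -250, -1250, -6250 → -31250 (×5 each step).
Putting it together: (g : white : -31250).

(g : white : -31250)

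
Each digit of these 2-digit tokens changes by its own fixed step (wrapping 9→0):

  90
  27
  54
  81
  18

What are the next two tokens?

45 then 72

First digit: +3 each step, mod 10, so 9, 2, 5, 8, 1 → 4 → 7.
Second digit — −3 each step, mod 10: 0, 7, 4, 1, 8 → 5 → 2.
Putting the parts together: 45 and then 72.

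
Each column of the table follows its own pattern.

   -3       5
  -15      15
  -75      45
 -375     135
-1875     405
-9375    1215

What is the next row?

First component: ×5 each step, so -3, -15, -75, -375, -1875, -9375 → -46875.
Second component: 5, 15, 45, 135, 405, 1215 → 3645 (×3 each step).
Putting it together: -46875  3645.

-46875  3645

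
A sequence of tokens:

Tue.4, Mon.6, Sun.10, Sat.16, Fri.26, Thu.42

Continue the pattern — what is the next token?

Wed.68

Day: Tue, Mon, Sun, Sat, Fri, Thu → Wed (runs backward through the weekdays Mon→Sun).
Second component: 4, 6, 10, 16, 26, 42 → 68 (each term is the sum of the two before it).
Putting it together: Wed.68.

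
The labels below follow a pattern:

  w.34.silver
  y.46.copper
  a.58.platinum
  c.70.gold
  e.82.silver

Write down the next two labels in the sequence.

Letter — letters move forward 2 places in the alphabet, wrapping Z→A: w, y, a, c, e → g → i.
Second component: +12 each step, so 34, 46, 58, 70, 82 → 94 → 106.
Metal: repeats silver → copper → platinum → gold, so silver, copper, platinum, gold, silver → copper → platinum.
So the next two labels are g.94.copper and i.106.platinum.

g.94.copper then i.106.platinum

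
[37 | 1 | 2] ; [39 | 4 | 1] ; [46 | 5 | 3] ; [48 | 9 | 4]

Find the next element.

[55 | 14 | 7]

First part goes 37, 39, 46, 48 → 55 (alternating steps +2, +7, +2, +7, …).
Second part: 1, 4, 5, 9 → 14 (each term is the sum of the two before it).
Third part: each term is the sum of the two before it, so 2, 1, 3, 4 → 7.
Combining the parts gives [55 | 14 | 7].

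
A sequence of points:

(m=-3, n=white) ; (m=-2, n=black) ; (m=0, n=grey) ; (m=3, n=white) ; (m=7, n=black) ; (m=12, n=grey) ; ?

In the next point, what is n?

white

N: repeats white → black → grey; white, black, grey, white, black, grey → white.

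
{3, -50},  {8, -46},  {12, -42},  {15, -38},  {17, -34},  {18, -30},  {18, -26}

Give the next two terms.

{17, -22}, {15, -18}

First component goes 3, 8, 12, 15, 17, 18, 18 → 17 → 15 (differences are 5, 4, 3, … (decreasing by 1 each time)).
Second component goes -50, -46, -42, -38, -34, -30, -26 → -22 → -18 (+4 each step).
So the next two terms are {17, -22} and {15, -18}.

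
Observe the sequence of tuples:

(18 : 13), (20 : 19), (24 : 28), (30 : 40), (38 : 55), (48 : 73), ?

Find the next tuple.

First coordinate — differences are 2, 4, 6, … (increasing by 2 each time): 18, 20, 24, 30, 38, 48 → 60.
Second coordinate: differences are 6, 9, 12, … (increasing by 3 each time), so 13, 19, 28, 40, 55, 73 → 94.
So the next tuple is (60 : 94).

(60 : 94)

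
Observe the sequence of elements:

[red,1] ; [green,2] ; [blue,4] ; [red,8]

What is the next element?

Colour goes red, green, blue, red → green (repeats red → green → blue).
Second value: ×2 each step, so 1, 2, 4, 8 → 16.
So the next element is [green,16].

[green,16]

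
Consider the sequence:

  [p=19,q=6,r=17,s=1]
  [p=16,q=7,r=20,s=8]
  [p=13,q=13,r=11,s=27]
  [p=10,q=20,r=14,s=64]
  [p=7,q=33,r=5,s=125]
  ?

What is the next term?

P goes 19, 16, 13, 10, 7 → 4 (−3 each step).
Q: each term is the sum of the two before it; 6, 7, 13, 20, 33 → 53.
R: alternating steps +3, −9, +3, −9, …, so 17, 20, 11, 14, 5 → 8.
S — perfect cubes: 1³, 2³, 3³, …: 1, 8, 27, 64, 125 → 216.
So the next term is [p=4,q=53,r=8,s=216].

[p=4,q=53,r=8,s=216]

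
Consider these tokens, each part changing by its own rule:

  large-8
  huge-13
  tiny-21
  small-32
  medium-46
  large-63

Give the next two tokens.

huge-83, tiny-106

For the size, repeats large → huge → tiny → small → medium: large, huge, tiny, small, medium, large → huge → tiny.
Second component: 8, 13, 21, 32, 46, 63 → 83 → 106 (differences are 5, 8, 11, … (increasing by 3 each time)).
Putting the parts together: huge-83 and then tiny-106.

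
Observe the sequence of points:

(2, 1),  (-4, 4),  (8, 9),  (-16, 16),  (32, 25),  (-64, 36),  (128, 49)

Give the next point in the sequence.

(-256, 64)

First value goes 2, -4, 8, -16, 32, -64, 128 → -256 (×(-2) each step).
Second value: 1, 4, 9, 16, 25, 36, 49 → 64 (perfect squares: 1², 2², 3², …).
So the next point is (-256, 64).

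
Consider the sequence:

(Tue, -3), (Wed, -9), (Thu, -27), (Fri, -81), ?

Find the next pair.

For the day, runs through the weekdays Mon→Sun: Tue, Wed, Thu, Fri → Sat.
Second value: ×3 each step; -3, -9, -27, -81 → -243.
So the next pair is (Sat, -243).

(Sat, -243)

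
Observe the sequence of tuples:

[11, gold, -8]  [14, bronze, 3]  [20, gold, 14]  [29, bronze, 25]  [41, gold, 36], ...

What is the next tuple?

First value: 11, 14, 20, 29, 41 → 56 (differences are 3, 6, 9, … (increasing by 3 each time)).
Rank: alternates gold ↔ bronze; gold, bronze, gold, bronze, gold → bronze.
For the third value, +11 each step: -8, 3, 14, 25, 36 → 47.
So the next tuple is [56, bronze, 47].

[56, bronze, 47]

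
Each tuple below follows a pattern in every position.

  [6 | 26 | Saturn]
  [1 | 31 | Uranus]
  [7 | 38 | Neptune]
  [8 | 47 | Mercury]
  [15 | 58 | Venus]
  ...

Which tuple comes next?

[23 | 71 | Earth]

First value: 6, 1, 7, 8, 15 → 23 (each term is the sum of the two before it).
Second value: 26, 31, 38, 47, 58 → 71 (differences are 5, 7, 9, … (increasing by 2 each time)).
Planet goes Saturn, Uranus, Neptune, Mercury, Venus → Earth (runs through the planets Mercury→Neptune).
So the next tuple is [23 | 71 | Earth].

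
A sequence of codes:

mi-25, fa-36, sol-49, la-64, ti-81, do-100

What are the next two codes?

re-121, mi-144

Note: runs through the solfège scale do→ti, so mi, fa, sol, la, ti, do → re → mi.
Second component: 25, 36, 49, 64, 81, 100 → 121 → 144 (perfect squares: 5², 6², 7², …).
Putting the parts together: re-121 and then mi-144.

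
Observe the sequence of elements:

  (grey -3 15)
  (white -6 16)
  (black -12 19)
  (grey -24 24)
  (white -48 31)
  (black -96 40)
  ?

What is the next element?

For the shade, repeats grey → white → black: grey, white, black, grey, white, black → grey.
Second component goes -3, -6, -12, -24, -48, -96 → -192 (×2 each step).
Third component: differences are 1, 3, 5, … (increasing by 2 each time), so 15, 16, 19, 24, 31, 40 → 51.
So the next element is (grey -192 51).

(grey -192 51)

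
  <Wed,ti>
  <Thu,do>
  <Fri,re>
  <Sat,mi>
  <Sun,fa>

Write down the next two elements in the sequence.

Day — runs through the weekdays Mon→Sun: Wed, Thu, Fri, Sat, Sun → Mon → Tue.
Note — runs through the solfège scale do→ti: ti, do, re, mi, fa → sol → la.
So the next two elements are <Mon,sol> and <Tue,la>.

<Mon,sol>, <Tue,la>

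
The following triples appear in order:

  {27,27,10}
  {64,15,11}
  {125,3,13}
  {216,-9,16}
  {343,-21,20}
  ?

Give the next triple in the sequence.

For the first entry, perfect cubes: 3³, 4³, 5³, …: 27, 64, 125, 216, 343 → 512.
Second entry: −12 each step, so 27, 15, 3, -9, -21 → -33.
Third entry — differences are 1, 2, 3, … (increasing by 1 each time): 10, 11, 13, 16, 20 → 25.
So the next triple is {512,-33,25}.

{512,-33,25}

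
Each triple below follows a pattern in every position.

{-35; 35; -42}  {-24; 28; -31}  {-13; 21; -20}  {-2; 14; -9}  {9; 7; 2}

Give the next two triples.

{20; 0; 13}, {31; -7; 24}

First value goes -35, -24, -13, -2, 9 → 20 → 31 (+11 each step).
For the second value, −7 each step: 35, 28, 21, 14, 7 → 0 → -7.
Third value: always 7 less than the first value, so -42, -31, -20, -9, 2 → 13 → 24.
So the next two triples are {20; 0; 13} and {31; -7; 24}.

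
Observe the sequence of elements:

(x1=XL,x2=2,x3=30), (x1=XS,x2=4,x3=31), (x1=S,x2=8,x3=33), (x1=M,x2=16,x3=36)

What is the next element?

X1: XL, XS, S, M → L (runs through clothing sizes XS→XL).
X2 — ×2 each step: 2, 4, 8, 16 → 32.
X3 — differences are 1, 2, 3, … (increasing by 1 each time): 30, 31, 33, 36 → 40.
Combining the parts gives (x1=L,x2=32,x3=40).

(x1=L,x2=32,x3=40)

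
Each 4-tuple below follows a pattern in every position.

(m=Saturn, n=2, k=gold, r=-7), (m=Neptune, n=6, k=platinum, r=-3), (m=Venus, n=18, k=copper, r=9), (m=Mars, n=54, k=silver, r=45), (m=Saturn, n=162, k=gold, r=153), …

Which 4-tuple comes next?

(m=Neptune, n=486, k=platinum, r=477)

M: Saturn, Neptune, Venus, Mars, Saturn → Neptune (repeats Saturn → Neptune → Venus → Mars).
N: ×3 each step; 2, 6, 18, 54, 162 → 486.
K: repeats gold → platinum → copper → silver; gold, platinum, copper, silver, gold → platinum.
For the r, always 9 less than the n: -7, -3, 9, 45, 153 → 477.
Combining the parts gives (m=Neptune, n=486, k=platinum, r=477).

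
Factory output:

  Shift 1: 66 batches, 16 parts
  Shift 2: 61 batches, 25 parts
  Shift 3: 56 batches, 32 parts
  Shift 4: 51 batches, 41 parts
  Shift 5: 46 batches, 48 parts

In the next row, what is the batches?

Batches: 66, 61, 56, 51, 46 → 41 (−5 each step).
Parts goes 16, 25, 32, 41, 48 → 57 (alternating steps +9, +7, +9, +7, …).

41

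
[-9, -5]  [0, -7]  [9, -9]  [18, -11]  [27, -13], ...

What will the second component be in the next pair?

Second component goes -5, -7, -9, -11, -13 → -15 (−2 each step).

-15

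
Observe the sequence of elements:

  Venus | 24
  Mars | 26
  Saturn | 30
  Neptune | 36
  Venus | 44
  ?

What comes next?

Planet: repeats Venus → Mars → Saturn → Neptune, so Venus, Mars, Saturn, Neptune, Venus → Mars.
Second part goes 24, 26, 30, 36, 44 → 54 (differences are 2, 4, 6, … (increasing by 2 each time)).
Putting it together: Mars | 54.

Mars | 54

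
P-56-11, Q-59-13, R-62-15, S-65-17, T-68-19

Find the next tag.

U-71-21

Letter goes P, Q, R, S, T → U (letters move forward 1 place in the alphabet).
Second component — +3 each step: 56, 59, 62, 65, 68 → 71.
Third component goes 11, 13, 15, 17, 19 → 21 (+2 each step).
Combining the parts gives U-71-21.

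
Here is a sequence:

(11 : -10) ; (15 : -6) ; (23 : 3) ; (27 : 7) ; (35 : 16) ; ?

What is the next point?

First value: 11, 15, 23, 27, 35 → 39 (alternating steps +4, +8, +4, +8, …).
Second value: alternating steps +4, +9, +4, +9, …, so -10, -6, 3, 7, 16 → 20.
Putting it together: (39 : 20).

(39 : 20)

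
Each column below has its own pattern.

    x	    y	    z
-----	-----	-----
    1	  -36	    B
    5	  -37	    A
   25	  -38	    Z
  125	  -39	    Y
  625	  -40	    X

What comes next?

Column x goes 1, 5, 25, 125, 625 → 3125 (×5 each step).
Column y: -36, -37, -38, -39, -40 → -41 (−1 each step).
For the column z, letters move back 1 place in the alphabet, wrapping A→Z: B, A, Z, Y, X → W.
Combining the parts gives 3125  -41  W.

3125  -41  W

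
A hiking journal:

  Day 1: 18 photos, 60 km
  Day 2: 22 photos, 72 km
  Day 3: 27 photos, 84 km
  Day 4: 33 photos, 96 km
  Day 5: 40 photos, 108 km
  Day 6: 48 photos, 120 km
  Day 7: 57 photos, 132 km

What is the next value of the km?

For the photos, differences are 4, 5, 6, … (increasing by 1 each time): 18, 22, 27, 33, 40, 48, 57 → 67.
Km: +12 each step, so 60, 72, 84, 96, 108, 120, 132 → 144.

144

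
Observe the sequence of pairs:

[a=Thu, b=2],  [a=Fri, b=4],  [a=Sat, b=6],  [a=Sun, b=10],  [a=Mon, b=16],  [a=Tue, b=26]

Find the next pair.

[a=Wed, b=42]

A: Thu, Fri, Sat, Sun, Mon, Tue → Wed (runs through the weekdays Mon→Sun).
B goes 2, 4, 6, 10, 16, 26 → 42 (each term is the sum of the two before it).
Combining the parts gives [a=Wed, b=42].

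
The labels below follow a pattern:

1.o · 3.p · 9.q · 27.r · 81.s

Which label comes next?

First component: 1, 3, 9, 27, 81 → 243 (×3 each step).
Letter — letters move forward 1 place in the alphabet: o, p, q, r, s → t.
Putting it together: 243.t.

243.t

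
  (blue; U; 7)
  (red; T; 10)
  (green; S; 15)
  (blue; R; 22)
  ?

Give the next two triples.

(red; Q; 31), (green; P; 42)

Colour: blue, red, green, blue → red → green (repeats blue → red → green).
Letter: U, T, S, R → Q → P (letters move back 1 place in the alphabet).
Third value goes 7, 10, 15, 22 → 31 → 42 (differences are 3, 5, 7, … (increasing by 2 each time)).
So the next two triples are (red; Q; 31) and (green; P; 42).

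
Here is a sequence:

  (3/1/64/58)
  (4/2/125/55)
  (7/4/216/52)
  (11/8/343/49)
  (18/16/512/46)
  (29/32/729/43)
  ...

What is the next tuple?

First slot: 3, 4, 7, 11, 18, 29 → 47 (each term is the sum of the two before it).
Second slot: ×2 each step, so 1, 2, 4, 8, 16, 32 → 64.
Third slot — perfect cubes: 4³, 5³, 6³, …: 64, 125, 216, 343, 512, 729 → 1000.
Fourth slot: −3 each step; 58, 55, 52, 49, 46, 43 → 40.
Combining the parts gives (47/64/1000/40).

(47/64/1000/40)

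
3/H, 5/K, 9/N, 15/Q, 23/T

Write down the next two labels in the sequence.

First component: differences are 2, 4, 6, … (increasing by 2 each time); 3, 5, 9, 15, 23 → 33 → 45.
Letter goes H, K, N, Q, T → W → Z (letters move forward 3 places in the alphabet).
Putting the parts together: 33/W and then 45/Z.

33/W, 45/Z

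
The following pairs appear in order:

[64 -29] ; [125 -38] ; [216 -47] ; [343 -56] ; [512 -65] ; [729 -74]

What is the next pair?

[1000 -83]

First component: perfect cubes: 4³, 5³, 6³, …, so 64, 125, 216, 343, 512, 729 → 1000.
Second component — −9 each step: -29, -38, -47, -56, -65, -74 → -83.
Combining the parts gives [1000 -83].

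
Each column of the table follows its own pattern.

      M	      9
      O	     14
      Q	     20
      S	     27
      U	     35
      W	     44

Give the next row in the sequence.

Letter: M, O, Q, S, U, W → Y (letters move forward 2 places in the alphabet).
Second component: differences are 5, 6, 7, … (increasing by 1 each time), so 9, 14, 20, 27, 35, 44 → 54.
Putting it together: Y  54.

Y  54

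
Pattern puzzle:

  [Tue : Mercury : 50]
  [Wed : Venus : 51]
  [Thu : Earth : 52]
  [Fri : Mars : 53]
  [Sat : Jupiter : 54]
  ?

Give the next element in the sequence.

Day: Tue, Wed, Thu, Fri, Sat → Sun (runs through the weekdays Mon→Sun).
For the planet, runs through the planets Mercury→Neptune: Mercury, Venus, Earth, Mars, Jupiter → Saturn.
Third entry: +1 each step, so 50, 51, 52, 53, 54 → 55.
So the next element is [Sun : Saturn : 55].

[Sun : Saturn : 55]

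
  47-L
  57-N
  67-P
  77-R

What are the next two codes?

87-T, 97-V

First component: +10 each step, so 47, 57, 67, 77 → 87 → 97.
Letter — letters move forward 2 places in the alphabet: L, N, P, R → T → V.
Putting the parts together: 87-T and then 97-V.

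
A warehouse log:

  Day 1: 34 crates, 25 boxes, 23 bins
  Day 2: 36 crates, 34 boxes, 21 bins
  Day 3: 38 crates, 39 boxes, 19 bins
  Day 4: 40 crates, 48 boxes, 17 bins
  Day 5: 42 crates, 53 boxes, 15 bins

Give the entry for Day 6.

For the crates, +2 each step: 34, 36, 38, 40, 42 → 44.
Boxes goes 25, 34, 39, 48, 53 → 62 (alternating steps +9, +5, +9, +5, …).
For the bins, together with the crates always sums to 57: 23, 21, 19, 17, 15 → 13.
Putting it together: 44 crates, 62 boxes, 13 bins.

44 crates, 62 boxes, 13 bins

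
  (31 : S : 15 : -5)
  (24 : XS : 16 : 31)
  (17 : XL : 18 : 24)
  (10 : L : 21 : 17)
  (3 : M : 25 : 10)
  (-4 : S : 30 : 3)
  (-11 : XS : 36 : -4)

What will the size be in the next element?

XL

For the size, repeats S → XS → XL → L → M: S, XS, XL, L, M, S, XS → XL.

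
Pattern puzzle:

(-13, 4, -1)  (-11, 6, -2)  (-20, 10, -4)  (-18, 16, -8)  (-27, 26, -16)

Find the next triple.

First part — alternating steps +2, −9, +2, −9, …: -13, -11, -20, -18, -27 → -25.
For the second part, each term is the sum of the two before it: 4, 6, 10, 16, 26 → 42.
Third part goes -1, -2, -4, -8, -16 → -32 (×2 each step).
Putting it together: (-25, 42, -32).

(-25, 42, -32)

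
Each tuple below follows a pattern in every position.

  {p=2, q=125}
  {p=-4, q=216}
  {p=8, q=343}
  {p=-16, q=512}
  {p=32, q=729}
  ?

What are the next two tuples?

For the p, ×(-2) each step: 2, -4, 8, -16, 32 → -64 → 128.
For the q, perfect cubes: 5³, 6³, 7³, …: 125, 216, 343, 512, 729 → 1000 → 1331.
Putting the parts together: {p=-64, q=1000} and then {p=128, q=1331}.

{p=-64, q=1000}, {p=128, q=1331}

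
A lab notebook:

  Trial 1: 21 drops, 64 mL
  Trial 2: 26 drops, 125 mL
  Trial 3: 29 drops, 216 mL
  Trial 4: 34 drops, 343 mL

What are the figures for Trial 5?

For the drops, alternating steps +5, +3, +5, +3, …: 21, 26, 29, 34 → 37.
ML — perfect cubes: 4³, 5³, 6³, …: 64, 125, 216, 343 → 512.
Putting it together: 37 drops, 512 mL.

37 drops, 512 mL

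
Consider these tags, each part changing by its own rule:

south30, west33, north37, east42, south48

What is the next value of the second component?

55

Direction goes south, west, north, east, south → west (repeats south → west → north → east).
Second component: differences are 3, 4, 5, … (increasing by 1 each time), so 30, 33, 37, 42, 48 → 55.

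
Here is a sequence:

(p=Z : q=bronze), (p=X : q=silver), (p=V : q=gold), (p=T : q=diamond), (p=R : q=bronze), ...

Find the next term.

(p=P : q=silver)

P: letters move back 2 places in the alphabet; Z, X, V, T, R → P.
For the q, repeats bronze → silver → gold → diamond: bronze, silver, gold, diamond, bronze → silver.
Combining the parts gives (p=P : q=silver).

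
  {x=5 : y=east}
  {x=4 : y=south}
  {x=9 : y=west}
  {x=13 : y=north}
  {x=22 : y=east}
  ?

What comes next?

{x=35 : y=south}

X goes 5, 4, 9, 13, 22 → 35 (each term is the sum of the two before it).
Y: repeats east → south → west → north; east, south, west, north, east → south.
Putting it together: {x=35 : y=south}.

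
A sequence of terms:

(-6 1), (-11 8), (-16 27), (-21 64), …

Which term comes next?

(-26 125)

First coordinate: −5 each step; -6, -11, -16, -21 → -26.
For the second coordinate, perfect cubes: 1³, 2³, 3³, …: 1, 8, 27, 64 → 125.
Combining the parts gives (-26 125).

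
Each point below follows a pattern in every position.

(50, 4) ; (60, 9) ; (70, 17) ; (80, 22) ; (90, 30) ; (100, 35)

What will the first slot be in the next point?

110

For the first slot, +10 each step: 50, 60, 70, 80, 90, 100 → 110.
Second slot: alternating steps +5, +8, +5, +8, …, so 4, 9, 17, 22, 30, 35 → 43.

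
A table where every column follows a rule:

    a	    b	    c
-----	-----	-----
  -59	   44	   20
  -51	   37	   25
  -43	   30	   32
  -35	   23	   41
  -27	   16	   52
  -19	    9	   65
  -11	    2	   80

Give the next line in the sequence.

-3  -5  97

Column a: +8 each step; -59, -51, -43, -35, -27, -19, -11 → -3.
Column b: −7 each step; 44, 37, 30, 23, 16, 9, 2 → -5.
Column c: differences are 5, 7, 9, … (increasing by 2 each time); 20, 25, 32, 41, 52, 65, 80 → 97.
So the next line is -3  -5  97.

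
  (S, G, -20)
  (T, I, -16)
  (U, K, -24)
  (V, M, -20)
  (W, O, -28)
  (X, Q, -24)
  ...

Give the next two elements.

(Y, S, -32), (Z, U, -28)

First letter: letters move forward 1 place in the alphabet, so S, T, U, V, W, X → Y → Z.
Second letter goes G, I, K, M, O, Q → S → U (letters move forward 2 places in the alphabet).
Third component: -20, -16, -24, -20, -28, -24 → -32 → -28 (alternating steps +4, −8, +4, −8, …).
So the next two elements are (Y, S, -32) and (Z, U, -28).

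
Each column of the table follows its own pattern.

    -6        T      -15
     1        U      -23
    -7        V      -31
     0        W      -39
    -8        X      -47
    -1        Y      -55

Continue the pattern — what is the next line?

First component: alternating steps +7, −8, +7, −8, …, so -6, 1, -7, 0, -8, -1 → -9.
Letter: T, U, V, W, X, Y → Z (letters move forward 1 place in the alphabet).
Third component: −8 each step; -15, -23, -31, -39, -47, -55 → -63.
Combining the parts gives -9  Z  -63.

-9  Z  -63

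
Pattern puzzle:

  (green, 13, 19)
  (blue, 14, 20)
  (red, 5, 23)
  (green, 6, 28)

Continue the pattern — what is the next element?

Colour goes green, blue, red, green → blue (repeats green → blue → red).
Second slot: alternating steps +1, −9, +1, −9, …, so 13, 14, 5, 6 → -3.
For the third slot, differences are 1, 3, 5, … (increasing by 2 each time): 19, 20, 23, 28 → 35.
Combining the parts gives (blue, -3, 35).

(blue, -3, 35)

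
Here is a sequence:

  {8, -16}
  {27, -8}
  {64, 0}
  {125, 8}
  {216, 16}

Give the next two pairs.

{343, 24}, {512, 32}

First entry — perfect cubes: 2³, 3³, 4³, …: 8, 27, 64, 125, 216 → 343 → 512.
Second entry: -16, -8, 0, 8, 16 → 24 → 32 (+8 each step).
So the next two pairs are {343, 24} and {512, 32}.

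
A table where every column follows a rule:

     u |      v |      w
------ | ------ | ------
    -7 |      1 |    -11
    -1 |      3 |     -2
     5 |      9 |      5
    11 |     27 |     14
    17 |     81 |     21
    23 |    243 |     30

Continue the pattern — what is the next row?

Column u — +6 each step: -7, -1, 5, 11, 17, 23 → 29.
Column v — ×3 each step: 1, 3, 9, 27, 81, 243 → 729.
Column w goes -11, -2, 5, 14, 21, 30 → 37 (alternating steps +9, +7, +9, +7, …).
So the next row is 29  729  37.

29  729  37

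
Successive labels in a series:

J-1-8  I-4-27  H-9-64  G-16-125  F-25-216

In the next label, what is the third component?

343

Letter: letters move back 1 place in the alphabet, so J, I, H, G, F → E.
Second component: 1, 4, 9, 16, 25 → 36 (perfect squares: 1², 2², 3², …).
Third component: perfect cubes: 2³, 3³, 4³, …; 8, 27, 64, 125, 216 → 343.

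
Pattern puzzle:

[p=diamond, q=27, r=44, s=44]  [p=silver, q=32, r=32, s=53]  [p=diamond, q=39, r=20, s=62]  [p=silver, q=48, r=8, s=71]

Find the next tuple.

P — alternates diamond ↔ silver: diamond, silver, diamond, silver → diamond.
Q — differences are 5, 7, 9, … (increasing by 2 each time): 27, 32, 39, 48 → 59.
R: −12 each step; 44, 32, 20, 8 → -4.
S — +9 each step: 44, 53, 62, 71 → 80.
So the next tuple is [p=diamond, q=59, r=-4, s=80].

[p=diamond, q=59, r=-4, s=80]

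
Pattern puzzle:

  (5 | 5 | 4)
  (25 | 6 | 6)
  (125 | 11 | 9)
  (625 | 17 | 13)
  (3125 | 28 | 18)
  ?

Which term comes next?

(15625 | 45 | 24)

First component goes 5, 25, 125, 625, 3125 → 15625 (×5 each step).
Second component: 5, 6, 11, 17, 28 → 45 (each term is the sum of the two before it).
Third component goes 4, 6, 9, 13, 18 → 24 (differences are 2, 3, 4, … (increasing by 1 each time)).
So the next term is (15625 | 45 | 24).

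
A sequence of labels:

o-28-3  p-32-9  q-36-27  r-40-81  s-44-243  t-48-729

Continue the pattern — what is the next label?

Letter: o, p, q, r, s, t → u (letters move forward 1 place in the alphabet).
Second component — +4 each step: 28, 32, 36, 40, 44, 48 → 52.
For the third component, ×3 each step: 3, 9, 27, 81, 243, 729 → 2187.
Combining the parts gives u-52-2187.

u-52-2187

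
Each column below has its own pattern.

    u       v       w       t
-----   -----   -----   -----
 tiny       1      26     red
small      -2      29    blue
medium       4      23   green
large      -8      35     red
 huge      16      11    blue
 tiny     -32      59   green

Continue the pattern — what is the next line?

Column u goes tiny, small, medium, large, huge, tiny → small (repeats tiny → small → medium → large → huge).
Column v: 1, -2, 4, -8, 16, -32 → 64 (×(-2) each step).
For the column w, together with the column v always sums to 27: 26, 29, 23, 35, 11, 59 → -37.
For the column t, repeats red → blue → green: red, blue, green, red, blue, green → red.
Combining the parts gives small  64  -37  red.

small  64  -37  red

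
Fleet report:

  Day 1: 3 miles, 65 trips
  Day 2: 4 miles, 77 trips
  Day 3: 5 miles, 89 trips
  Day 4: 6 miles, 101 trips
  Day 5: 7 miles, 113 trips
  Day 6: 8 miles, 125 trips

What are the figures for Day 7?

9 miles, 137 trips

Miles goes 3, 4, 5, 6, 7, 8 → 9 (+1 each step).
Trips: +12 each step; 65, 77, 89, 101, 113, 125 → 137.
Putting it together: 9 miles, 137 trips.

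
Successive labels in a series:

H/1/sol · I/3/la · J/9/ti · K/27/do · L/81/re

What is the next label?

M/243/mi

Letter: letters move forward 1 place in the alphabet; H, I, J, K, L → M.
Second component: ×3 each step; 1, 3, 9, 27, 81 → 243.
Note — runs through the solfège scale do→ti: sol, la, ti, do, re → mi.
So the next label is M/243/mi.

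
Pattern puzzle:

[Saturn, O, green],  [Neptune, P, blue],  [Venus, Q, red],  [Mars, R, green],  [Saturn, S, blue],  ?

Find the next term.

Planet — repeats Saturn → Neptune → Venus → Mars: Saturn, Neptune, Venus, Mars, Saturn → Neptune.
Letter — letters move forward 1 place in the alphabet: O, P, Q, R, S → T.
Colour: repeats green → blue → red, so green, blue, red, green, blue → red.
Combining the parts gives [Neptune, T, red].

[Neptune, T, red]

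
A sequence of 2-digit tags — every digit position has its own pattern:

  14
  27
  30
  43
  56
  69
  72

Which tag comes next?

First digit: +1 each step, mod 10, so 1, 2, 3, 4, 5, 6, 7 → 8.
Second digit goes 4, 7, 0, 3, 6, 9, 2 → 5 (+3 each step, mod 10).
Combining the parts gives 85.

85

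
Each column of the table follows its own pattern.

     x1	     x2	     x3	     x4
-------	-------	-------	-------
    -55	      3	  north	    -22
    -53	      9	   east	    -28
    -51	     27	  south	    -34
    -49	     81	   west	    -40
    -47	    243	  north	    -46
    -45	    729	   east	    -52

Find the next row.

-43  2187  south  -58

Column x1 — +2 each step: -55, -53, -51, -49, -47, -45 → -43.
Column x2: ×3 each step, so 3, 9, 27, 81, 243, 729 → 2187.
Column x3 goes north, east, south, west, north, east → south (repeats north → east → south → west).
For the column x4, −6 each step: -22, -28, -34, -40, -46, -52 → -58.
So the next row is -43  2187  south  -58.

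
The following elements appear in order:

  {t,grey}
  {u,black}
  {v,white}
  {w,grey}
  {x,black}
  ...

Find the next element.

Letter: letters move forward 1 place in the alphabet; t, u, v, w, x → y.
For the shade, repeats grey → black → white: grey, black, white, grey, black → white.
So the next element is {y,white}.

{y,white}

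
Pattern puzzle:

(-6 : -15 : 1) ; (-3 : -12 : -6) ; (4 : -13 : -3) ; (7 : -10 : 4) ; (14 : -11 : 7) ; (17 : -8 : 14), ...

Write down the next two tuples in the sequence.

First entry: -6, -3, 4, 7, 14, 17 → 24 → 27 (alternating steps +3, +7, +3, +7, …).
Second entry: alternating steps +3, −1, +3, −1, …; -15, -12, -13, -10, -11, -8 → -9 → -6.
Third entry goes 1, -6, -3, 4, 7, 14 → 17 → 24 (always the previous value of the first entry).
So the next two tuples are (24 : -9 : 17) and (27 : -6 : 24).

(24 : -9 : 17), (27 : -6 : 24)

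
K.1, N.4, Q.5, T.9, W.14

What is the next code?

Letter — letters move forward 3 places in the alphabet: K, N, Q, T, W → Z.
Second component — each term is the sum of the two before it: 1, 4, 5, 9, 14 → 23.
So the next code is Z.23.

Z.23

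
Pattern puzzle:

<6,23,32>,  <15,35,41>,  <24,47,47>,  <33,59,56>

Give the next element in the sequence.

<42,71,62>

First part: +9 each step; 6, 15, 24, 33 → 42.
Second part: +12 each step; 23, 35, 47, 59 → 71.
Third part goes 32, 41, 47, 56 → 62 (alternating steps +9, +6, +9, +6, …).
So the next element is <42,71,62>.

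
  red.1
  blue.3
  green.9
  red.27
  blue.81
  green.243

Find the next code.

red.729

Colour: repeats red → blue → green, so red, blue, green, red, blue, green → red.
Second component: ×3 each step, so 1, 3, 9, 27, 81, 243 → 729.
Putting it together: red.729.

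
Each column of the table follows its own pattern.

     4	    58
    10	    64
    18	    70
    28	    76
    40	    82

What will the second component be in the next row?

First component: 4, 10, 18, 28, 40 → 54 (differences are 6, 8, 10, … (increasing by 2 each time)).
Second component — +6 each step: 58, 64, 70, 76, 82 → 88.

88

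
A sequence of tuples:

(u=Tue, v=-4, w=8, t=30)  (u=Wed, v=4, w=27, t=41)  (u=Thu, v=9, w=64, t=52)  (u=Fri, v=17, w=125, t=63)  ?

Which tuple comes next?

For the u, runs through the weekdays Mon→Sun: Tue, Wed, Thu, Fri → Sat.
V: alternating steps +8, +5, +8, +5, …; -4, 4, 9, 17 → 22.
W: perfect cubes: 2³, 3³, 4³, …, so 8, 27, 64, 125 → 216.
For the t, +11 each step: 30, 41, 52, 63 → 74.
Combining the parts gives (u=Sat, v=22, w=216, t=74).

(u=Sat, v=22, w=216, t=74)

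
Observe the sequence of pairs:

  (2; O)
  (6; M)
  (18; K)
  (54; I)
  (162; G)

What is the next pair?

(486; E)

First slot: 2, 6, 18, 54, 162 → 486 (×3 each step).
Letter: O, M, K, I, G → E (letters move back 2 places in the alphabet).
Combining the parts gives (486; E).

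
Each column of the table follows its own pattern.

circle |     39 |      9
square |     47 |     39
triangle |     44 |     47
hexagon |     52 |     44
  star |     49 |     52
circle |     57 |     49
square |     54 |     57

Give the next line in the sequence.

Shape: repeats circle → square → triangle → hexagon → star, so circle, square, triangle, hexagon, star, circle, square → triangle.
Second component: alternating steps +8, −3, +8, −3, …, so 39, 47, 44, 52, 49, 57, 54 → 62.
Third component: always the previous value of the second component; 9, 39, 47, 44, 52, 49, 57 → 54.
Combining the parts gives triangle  62  54.

triangle  62  54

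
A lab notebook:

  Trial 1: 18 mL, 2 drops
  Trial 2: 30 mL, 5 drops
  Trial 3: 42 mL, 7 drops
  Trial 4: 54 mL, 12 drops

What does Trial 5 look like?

66 mL, 19 drops

ML: +12 each step; 18, 30, 42, 54 → 66.
Drops — each term is the sum of the two before it: 2, 5, 7, 12 → 19.
Combining the parts gives 66 mL, 19 drops.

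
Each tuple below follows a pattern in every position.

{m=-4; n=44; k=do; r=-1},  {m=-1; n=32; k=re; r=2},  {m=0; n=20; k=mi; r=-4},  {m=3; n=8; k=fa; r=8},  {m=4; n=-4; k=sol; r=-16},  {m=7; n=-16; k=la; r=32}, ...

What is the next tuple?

{m=8; n=-28; k=ti; r=-64}

M goes -4, -1, 0, 3, 4, 7 → 8 (alternating steps +3, +1, +3, +1, …).
N — −12 each step: 44, 32, 20, 8, -4, -16 → -28.
K: runs through the solfège scale do→ti, so do, re, mi, fa, sol, la → ti.
For the r, ×(-2) each step: -1, 2, -4, 8, -16, 32 → -64.
Combining the parts gives {m=8; n=-28; k=ti; r=-64}.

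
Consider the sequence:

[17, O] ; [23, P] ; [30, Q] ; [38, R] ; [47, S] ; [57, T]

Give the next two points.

[68, U], [80, V]

First slot: differences are 6, 7, 8, … (increasing by 1 each time), so 17, 23, 30, 38, 47, 57 → 68 → 80.
For the letter, letters move forward 1 place in the alphabet: O, P, Q, R, S, T → U → V.
So the next two points are [68, U] and [80, V].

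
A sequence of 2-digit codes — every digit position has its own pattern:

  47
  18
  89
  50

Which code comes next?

21

First digit: −3 each step, mod 10, so 4, 1, 8, 5 → 2.
Second digit: +1 each step, mod 10; 7, 8, 9, 0 → 1.
So the next code is 21.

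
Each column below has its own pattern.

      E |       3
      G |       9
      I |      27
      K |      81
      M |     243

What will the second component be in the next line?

729

Second component: 3, 9, 27, 81, 243 → 729 (×3 each step).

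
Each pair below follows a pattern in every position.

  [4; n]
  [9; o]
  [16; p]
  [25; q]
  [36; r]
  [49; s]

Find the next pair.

[64; t]

For the first entry, perfect squares: 2², 3², 4², …: 4, 9, 16, 25, 36, 49 → 64.
For the letter, letters move forward 1 place in the alphabet: n, o, p, q, r, s → t.
Putting it together: [64; t].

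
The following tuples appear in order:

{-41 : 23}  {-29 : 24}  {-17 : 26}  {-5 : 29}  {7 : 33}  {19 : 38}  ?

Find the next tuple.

For the first value, +12 each step: -41, -29, -17, -5, 7, 19 → 31.
For the second value, differences are 1, 2, 3, … (increasing by 1 each time): 23, 24, 26, 29, 33, 38 → 44.
Putting it together: {31 : 44}.

{31 : 44}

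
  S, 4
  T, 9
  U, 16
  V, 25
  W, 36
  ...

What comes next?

X, 49

Letter — letters move forward 1 place in the alphabet: S, T, U, V, W → X.
Second component: perfect squares: 2², 3², 4², …, so 4, 9, 16, 25, 36 → 49.
Putting it together: X, 49.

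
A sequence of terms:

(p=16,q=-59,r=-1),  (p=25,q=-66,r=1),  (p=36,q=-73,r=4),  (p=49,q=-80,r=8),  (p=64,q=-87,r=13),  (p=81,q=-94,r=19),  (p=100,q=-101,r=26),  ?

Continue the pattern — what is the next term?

(p=121,q=-108,r=34)

P: perfect squares: 4², 5², 6², …; 16, 25, 36, 49, 64, 81, 100 → 121.
Q goes -59, -66, -73, -80, -87, -94, -101 → -108 (−7 each step).
R goes -1, 1, 4, 8, 13, 19, 26 → 34 (differences are 2, 3, 4, … (increasing by 1 each time)).
Combining the parts gives (p=121,q=-108,r=34).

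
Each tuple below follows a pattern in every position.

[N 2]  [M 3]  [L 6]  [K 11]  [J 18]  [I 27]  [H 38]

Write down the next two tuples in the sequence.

[G 51], [F 66]

Letter — letters move back 1 place in the alphabet: N, M, L, K, J, I, H → G → F.
Second value: 2, 3, 6, 11, 18, 27, 38 → 51 → 66 (differences are 1, 3, 5, … (increasing by 2 each time)).
So the next two tuples are [G 51] and [F 66].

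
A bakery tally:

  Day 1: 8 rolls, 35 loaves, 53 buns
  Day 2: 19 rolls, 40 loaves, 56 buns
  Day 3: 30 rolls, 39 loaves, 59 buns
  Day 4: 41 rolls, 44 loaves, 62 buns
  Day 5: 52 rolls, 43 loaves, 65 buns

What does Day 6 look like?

Rolls: +11 each step; 8, 19, 30, 41, 52 → 63.
Loaves: alternating steps +5, −1, +5, −1, …; 35, 40, 39, 44, 43 → 48.
Buns: 53, 56, 59, 62, 65 → 68 (+3 each step).
Putting it together: 63 rolls, 48 loaves, 68 buns.

63 rolls, 48 loaves, 68 buns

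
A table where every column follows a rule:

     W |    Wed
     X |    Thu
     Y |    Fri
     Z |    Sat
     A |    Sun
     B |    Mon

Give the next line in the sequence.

C  Tue

Letter goes W, X, Y, Z, A, B → C (letters move forward 1 place in the alphabet, wrapping Z→A).
Day: runs through the weekdays Mon→Sun, so Wed, Thu, Fri, Sat, Sun, Mon → Tue.
So the next line is C  Tue.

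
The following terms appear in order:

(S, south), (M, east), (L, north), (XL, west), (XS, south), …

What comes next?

(S, east)

Size: S, M, L, XL, XS → S (runs through clothing sizes XS→XL).
Direction — repeats south → east → north → west: south, east, north, west, south → east.
So the next term is (S, east).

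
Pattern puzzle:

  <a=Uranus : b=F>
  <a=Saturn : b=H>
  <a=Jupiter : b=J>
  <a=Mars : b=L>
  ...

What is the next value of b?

B: F, H, J, L → N (letters move forward 2 places in the alphabet).

N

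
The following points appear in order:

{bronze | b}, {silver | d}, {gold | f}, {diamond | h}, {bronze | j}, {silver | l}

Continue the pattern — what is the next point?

{gold | n}

Rank: bronze, silver, gold, diamond, bronze, silver → gold (repeats bronze → silver → gold → diamond).
For the letter, letters move forward 2 places in the alphabet: b, d, f, h, j, l → n.
Putting it together: {gold | n}.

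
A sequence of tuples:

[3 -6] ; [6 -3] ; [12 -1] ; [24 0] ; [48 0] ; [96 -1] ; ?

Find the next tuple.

For the first entry, ×2 each step: 3, 6, 12, 24, 48, 96 → 192.
Second entry — differences are 3, 2, 1, … (decreasing by 1 each time): -6, -3, -1, 0, 0, -1 → -3.
Combining the parts gives [192 -3].

[192 -3]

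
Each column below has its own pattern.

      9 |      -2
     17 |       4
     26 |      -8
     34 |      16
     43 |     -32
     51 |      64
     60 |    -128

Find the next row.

68  256

First component: 9, 17, 26, 34, 43, 51, 60 → 68 (alternating steps +8, +9, +8, +9, …).
Second component — ×(-2) each step: -2, 4, -8, 16, -32, 64, -128 → 256.
Combining the parts gives 68  256.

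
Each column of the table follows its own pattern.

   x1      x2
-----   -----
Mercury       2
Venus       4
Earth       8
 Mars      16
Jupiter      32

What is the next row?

Column x1: runs through the planets Mercury→Neptune, so Mercury, Venus, Earth, Mars, Jupiter → Saturn.
Column x2: 2, 4, 8, 16, 32 → 64 (×2 each step).
Combining the parts gives Saturn  64.

Saturn  64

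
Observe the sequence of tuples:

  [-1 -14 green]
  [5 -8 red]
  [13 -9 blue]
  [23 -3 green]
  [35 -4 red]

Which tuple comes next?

[49 2 blue]

First part: -1, 5, 13, 23, 35 → 49 (differences are 6, 8, 10, … (increasing by 2 each time)).
Second part: alternating steps +6, −1, +6, −1, …, so -14, -8, -9, -3, -4 → 2.
Colour — repeats green → red → blue: green, red, blue, green, red → blue.
Putting it together: [49 2 blue].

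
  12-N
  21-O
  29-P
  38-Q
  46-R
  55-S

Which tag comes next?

63-T

First component: alternating steps +9, +8, +9, +8, …, so 12, 21, 29, 38, 46, 55 → 63.
Letter: N, O, P, Q, R, S → T (letters move forward 1 place in the alphabet).
Combining the parts gives 63-T.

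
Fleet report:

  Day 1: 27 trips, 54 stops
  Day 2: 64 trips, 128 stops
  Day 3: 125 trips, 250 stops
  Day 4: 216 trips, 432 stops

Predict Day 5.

343 trips, 686 stops

Trips: 27, 64, 125, 216 → 343 (perfect cubes: 3³, 4³, 5³, …).
Stops: always 2 × the trips, so 54, 128, 250, 432 → 686.
So the next line is 343 trips, 686 stops.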